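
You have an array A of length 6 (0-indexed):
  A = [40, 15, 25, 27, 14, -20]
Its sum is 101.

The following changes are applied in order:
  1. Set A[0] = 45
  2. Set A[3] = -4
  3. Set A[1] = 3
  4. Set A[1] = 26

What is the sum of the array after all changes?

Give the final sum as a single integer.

Answer: 86

Derivation:
Initial sum: 101
Change 1: A[0] 40 -> 45, delta = 5, sum = 106
Change 2: A[3] 27 -> -4, delta = -31, sum = 75
Change 3: A[1] 15 -> 3, delta = -12, sum = 63
Change 4: A[1] 3 -> 26, delta = 23, sum = 86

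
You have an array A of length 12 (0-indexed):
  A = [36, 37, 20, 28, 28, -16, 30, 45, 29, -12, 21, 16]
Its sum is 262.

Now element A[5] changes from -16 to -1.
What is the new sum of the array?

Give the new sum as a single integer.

Old value at index 5: -16
New value at index 5: -1
Delta = -1 - -16 = 15
New sum = old_sum + delta = 262 + (15) = 277

Answer: 277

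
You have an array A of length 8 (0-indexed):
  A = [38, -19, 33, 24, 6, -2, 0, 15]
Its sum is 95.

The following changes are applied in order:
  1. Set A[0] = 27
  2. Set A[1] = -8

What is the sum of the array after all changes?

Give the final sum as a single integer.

Initial sum: 95
Change 1: A[0] 38 -> 27, delta = -11, sum = 84
Change 2: A[1] -19 -> -8, delta = 11, sum = 95

Answer: 95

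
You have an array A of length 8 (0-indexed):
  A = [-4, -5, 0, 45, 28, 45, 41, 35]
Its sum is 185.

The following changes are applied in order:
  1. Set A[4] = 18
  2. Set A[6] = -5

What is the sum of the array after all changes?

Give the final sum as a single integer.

Answer: 129

Derivation:
Initial sum: 185
Change 1: A[4] 28 -> 18, delta = -10, sum = 175
Change 2: A[6] 41 -> -5, delta = -46, sum = 129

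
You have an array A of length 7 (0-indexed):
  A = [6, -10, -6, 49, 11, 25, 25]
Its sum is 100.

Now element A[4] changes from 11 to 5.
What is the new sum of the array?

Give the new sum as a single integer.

Old value at index 4: 11
New value at index 4: 5
Delta = 5 - 11 = -6
New sum = old_sum + delta = 100 + (-6) = 94

Answer: 94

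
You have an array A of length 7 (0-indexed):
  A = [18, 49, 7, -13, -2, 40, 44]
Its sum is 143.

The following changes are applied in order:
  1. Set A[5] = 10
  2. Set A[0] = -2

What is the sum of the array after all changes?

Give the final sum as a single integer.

Initial sum: 143
Change 1: A[5] 40 -> 10, delta = -30, sum = 113
Change 2: A[0] 18 -> -2, delta = -20, sum = 93

Answer: 93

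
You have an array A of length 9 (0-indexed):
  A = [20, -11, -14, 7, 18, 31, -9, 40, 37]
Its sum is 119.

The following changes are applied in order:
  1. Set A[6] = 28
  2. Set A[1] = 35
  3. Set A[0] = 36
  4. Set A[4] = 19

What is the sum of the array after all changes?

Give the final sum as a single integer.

Answer: 219

Derivation:
Initial sum: 119
Change 1: A[6] -9 -> 28, delta = 37, sum = 156
Change 2: A[1] -11 -> 35, delta = 46, sum = 202
Change 3: A[0] 20 -> 36, delta = 16, sum = 218
Change 4: A[4] 18 -> 19, delta = 1, sum = 219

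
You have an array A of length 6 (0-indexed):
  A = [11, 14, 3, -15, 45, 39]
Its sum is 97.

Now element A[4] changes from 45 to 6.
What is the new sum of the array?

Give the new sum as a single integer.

Answer: 58

Derivation:
Old value at index 4: 45
New value at index 4: 6
Delta = 6 - 45 = -39
New sum = old_sum + delta = 97 + (-39) = 58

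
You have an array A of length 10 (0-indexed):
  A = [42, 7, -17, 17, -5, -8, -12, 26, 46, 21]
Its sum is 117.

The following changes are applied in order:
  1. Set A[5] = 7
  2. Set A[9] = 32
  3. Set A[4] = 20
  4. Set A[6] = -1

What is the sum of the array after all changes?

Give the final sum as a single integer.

Answer: 179

Derivation:
Initial sum: 117
Change 1: A[5] -8 -> 7, delta = 15, sum = 132
Change 2: A[9] 21 -> 32, delta = 11, sum = 143
Change 3: A[4] -5 -> 20, delta = 25, sum = 168
Change 4: A[6] -12 -> -1, delta = 11, sum = 179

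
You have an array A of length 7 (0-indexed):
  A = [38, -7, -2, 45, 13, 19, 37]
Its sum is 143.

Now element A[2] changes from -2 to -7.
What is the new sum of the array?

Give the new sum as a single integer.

Old value at index 2: -2
New value at index 2: -7
Delta = -7 - -2 = -5
New sum = old_sum + delta = 143 + (-5) = 138

Answer: 138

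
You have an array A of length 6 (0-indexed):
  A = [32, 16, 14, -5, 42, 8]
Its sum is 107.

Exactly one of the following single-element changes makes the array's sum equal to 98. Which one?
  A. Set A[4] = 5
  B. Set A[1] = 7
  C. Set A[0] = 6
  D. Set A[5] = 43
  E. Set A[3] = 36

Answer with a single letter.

Answer: B

Derivation:
Option A: A[4] 42->5, delta=-37, new_sum=107+(-37)=70
Option B: A[1] 16->7, delta=-9, new_sum=107+(-9)=98 <-- matches target
Option C: A[0] 32->6, delta=-26, new_sum=107+(-26)=81
Option D: A[5] 8->43, delta=35, new_sum=107+(35)=142
Option E: A[3] -5->36, delta=41, new_sum=107+(41)=148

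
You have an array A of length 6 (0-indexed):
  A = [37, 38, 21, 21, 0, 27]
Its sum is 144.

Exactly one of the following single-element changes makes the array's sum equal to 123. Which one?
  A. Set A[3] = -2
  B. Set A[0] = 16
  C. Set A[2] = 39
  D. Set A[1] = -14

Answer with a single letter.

Answer: B

Derivation:
Option A: A[3] 21->-2, delta=-23, new_sum=144+(-23)=121
Option B: A[0] 37->16, delta=-21, new_sum=144+(-21)=123 <-- matches target
Option C: A[2] 21->39, delta=18, new_sum=144+(18)=162
Option D: A[1] 38->-14, delta=-52, new_sum=144+(-52)=92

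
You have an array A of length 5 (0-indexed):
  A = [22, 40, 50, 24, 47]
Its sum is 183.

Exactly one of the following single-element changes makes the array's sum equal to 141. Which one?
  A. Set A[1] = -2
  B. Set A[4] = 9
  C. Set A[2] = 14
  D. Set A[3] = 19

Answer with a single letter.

Option A: A[1] 40->-2, delta=-42, new_sum=183+(-42)=141 <-- matches target
Option B: A[4] 47->9, delta=-38, new_sum=183+(-38)=145
Option C: A[2] 50->14, delta=-36, new_sum=183+(-36)=147
Option D: A[3] 24->19, delta=-5, new_sum=183+(-5)=178

Answer: A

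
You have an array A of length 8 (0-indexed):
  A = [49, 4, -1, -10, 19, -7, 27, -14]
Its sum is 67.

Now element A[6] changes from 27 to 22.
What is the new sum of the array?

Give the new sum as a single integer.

Old value at index 6: 27
New value at index 6: 22
Delta = 22 - 27 = -5
New sum = old_sum + delta = 67 + (-5) = 62

Answer: 62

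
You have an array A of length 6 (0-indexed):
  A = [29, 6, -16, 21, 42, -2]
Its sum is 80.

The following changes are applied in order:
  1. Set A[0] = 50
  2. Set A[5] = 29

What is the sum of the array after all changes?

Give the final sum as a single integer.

Initial sum: 80
Change 1: A[0] 29 -> 50, delta = 21, sum = 101
Change 2: A[5] -2 -> 29, delta = 31, sum = 132

Answer: 132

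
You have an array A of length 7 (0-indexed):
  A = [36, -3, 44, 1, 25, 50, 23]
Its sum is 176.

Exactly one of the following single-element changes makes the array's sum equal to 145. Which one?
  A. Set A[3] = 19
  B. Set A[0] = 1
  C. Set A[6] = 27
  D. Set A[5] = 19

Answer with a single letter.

Option A: A[3] 1->19, delta=18, new_sum=176+(18)=194
Option B: A[0] 36->1, delta=-35, new_sum=176+(-35)=141
Option C: A[6] 23->27, delta=4, new_sum=176+(4)=180
Option D: A[5] 50->19, delta=-31, new_sum=176+(-31)=145 <-- matches target

Answer: D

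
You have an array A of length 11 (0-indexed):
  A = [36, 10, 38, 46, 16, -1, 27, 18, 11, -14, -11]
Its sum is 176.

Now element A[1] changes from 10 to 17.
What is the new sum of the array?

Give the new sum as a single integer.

Answer: 183

Derivation:
Old value at index 1: 10
New value at index 1: 17
Delta = 17 - 10 = 7
New sum = old_sum + delta = 176 + (7) = 183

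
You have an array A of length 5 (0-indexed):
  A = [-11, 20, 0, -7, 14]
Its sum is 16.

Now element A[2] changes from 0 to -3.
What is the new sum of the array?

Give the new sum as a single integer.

Answer: 13

Derivation:
Old value at index 2: 0
New value at index 2: -3
Delta = -3 - 0 = -3
New sum = old_sum + delta = 16 + (-3) = 13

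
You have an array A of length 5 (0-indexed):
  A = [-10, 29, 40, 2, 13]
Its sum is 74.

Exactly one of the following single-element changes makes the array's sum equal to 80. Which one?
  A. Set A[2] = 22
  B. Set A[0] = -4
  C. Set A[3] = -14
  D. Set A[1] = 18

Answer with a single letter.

Answer: B

Derivation:
Option A: A[2] 40->22, delta=-18, new_sum=74+(-18)=56
Option B: A[0] -10->-4, delta=6, new_sum=74+(6)=80 <-- matches target
Option C: A[3] 2->-14, delta=-16, new_sum=74+(-16)=58
Option D: A[1] 29->18, delta=-11, new_sum=74+(-11)=63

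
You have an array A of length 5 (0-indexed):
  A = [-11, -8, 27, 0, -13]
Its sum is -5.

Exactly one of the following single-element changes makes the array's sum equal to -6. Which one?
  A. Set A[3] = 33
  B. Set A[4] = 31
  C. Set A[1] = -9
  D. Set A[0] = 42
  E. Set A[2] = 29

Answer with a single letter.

Answer: C

Derivation:
Option A: A[3] 0->33, delta=33, new_sum=-5+(33)=28
Option B: A[4] -13->31, delta=44, new_sum=-5+(44)=39
Option C: A[1] -8->-9, delta=-1, new_sum=-5+(-1)=-6 <-- matches target
Option D: A[0] -11->42, delta=53, new_sum=-5+(53)=48
Option E: A[2] 27->29, delta=2, new_sum=-5+(2)=-3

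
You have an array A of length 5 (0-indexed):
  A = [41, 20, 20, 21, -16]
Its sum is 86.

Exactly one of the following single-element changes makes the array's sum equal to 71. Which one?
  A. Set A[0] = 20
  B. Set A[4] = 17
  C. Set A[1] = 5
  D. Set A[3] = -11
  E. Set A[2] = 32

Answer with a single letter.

Answer: C

Derivation:
Option A: A[0] 41->20, delta=-21, new_sum=86+(-21)=65
Option B: A[4] -16->17, delta=33, new_sum=86+(33)=119
Option C: A[1] 20->5, delta=-15, new_sum=86+(-15)=71 <-- matches target
Option D: A[3] 21->-11, delta=-32, new_sum=86+(-32)=54
Option E: A[2] 20->32, delta=12, new_sum=86+(12)=98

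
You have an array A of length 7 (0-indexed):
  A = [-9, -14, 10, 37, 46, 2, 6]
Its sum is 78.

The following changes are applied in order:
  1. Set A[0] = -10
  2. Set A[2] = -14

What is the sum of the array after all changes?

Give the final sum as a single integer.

Initial sum: 78
Change 1: A[0] -9 -> -10, delta = -1, sum = 77
Change 2: A[2] 10 -> -14, delta = -24, sum = 53

Answer: 53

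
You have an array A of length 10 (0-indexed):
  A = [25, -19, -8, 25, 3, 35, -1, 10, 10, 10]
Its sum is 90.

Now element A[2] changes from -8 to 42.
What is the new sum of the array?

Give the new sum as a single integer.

Old value at index 2: -8
New value at index 2: 42
Delta = 42 - -8 = 50
New sum = old_sum + delta = 90 + (50) = 140

Answer: 140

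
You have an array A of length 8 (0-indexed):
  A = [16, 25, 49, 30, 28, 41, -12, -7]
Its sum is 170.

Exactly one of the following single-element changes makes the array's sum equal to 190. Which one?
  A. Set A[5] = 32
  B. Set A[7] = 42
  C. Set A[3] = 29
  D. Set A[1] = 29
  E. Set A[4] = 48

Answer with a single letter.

Option A: A[5] 41->32, delta=-9, new_sum=170+(-9)=161
Option B: A[7] -7->42, delta=49, new_sum=170+(49)=219
Option C: A[3] 30->29, delta=-1, new_sum=170+(-1)=169
Option D: A[1] 25->29, delta=4, new_sum=170+(4)=174
Option E: A[4] 28->48, delta=20, new_sum=170+(20)=190 <-- matches target

Answer: E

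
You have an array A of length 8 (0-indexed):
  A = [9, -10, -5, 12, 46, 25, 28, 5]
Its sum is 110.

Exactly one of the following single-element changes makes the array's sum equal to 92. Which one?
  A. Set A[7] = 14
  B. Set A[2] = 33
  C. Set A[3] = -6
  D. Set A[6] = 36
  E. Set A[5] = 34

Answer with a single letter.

Option A: A[7] 5->14, delta=9, new_sum=110+(9)=119
Option B: A[2] -5->33, delta=38, new_sum=110+(38)=148
Option C: A[3] 12->-6, delta=-18, new_sum=110+(-18)=92 <-- matches target
Option D: A[6] 28->36, delta=8, new_sum=110+(8)=118
Option E: A[5] 25->34, delta=9, new_sum=110+(9)=119

Answer: C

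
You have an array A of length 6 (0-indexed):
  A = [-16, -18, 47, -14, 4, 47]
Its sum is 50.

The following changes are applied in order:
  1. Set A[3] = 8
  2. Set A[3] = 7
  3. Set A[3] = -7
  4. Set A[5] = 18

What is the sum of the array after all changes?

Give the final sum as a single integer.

Answer: 28

Derivation:
Initial sum: 50
Change 1: A[3] -14 -> 8, delta = 22, sum = 72
Change 2: A[3] 8 -> 7, delta = -1, sum = 71
Change 3: A[3] 7 -> -7, delta = -14, sum = 57
Change 4: A[5] 47 -> 18, delta = -29, sum = 28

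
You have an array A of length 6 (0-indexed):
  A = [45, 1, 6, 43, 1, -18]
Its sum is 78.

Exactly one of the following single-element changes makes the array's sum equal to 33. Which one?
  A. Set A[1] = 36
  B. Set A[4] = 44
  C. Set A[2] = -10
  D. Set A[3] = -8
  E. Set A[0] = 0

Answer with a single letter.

Option A: A[1] 1->36, delta=35, new_sum=78+(35)=113
Option B: A[4] 1->44, delta=43, new_sum=78+(43)=121
Option C: A[2] 6->-10, delta=-16, new_sum=78+(-16)=62
Option D: A[3] 43->-8, delta=-51, new_sum=78+(-51)=27
Option E: A[0] 45->0, delta=-45, new_sum=78+(-45)=33 <-- matches target

Answer: E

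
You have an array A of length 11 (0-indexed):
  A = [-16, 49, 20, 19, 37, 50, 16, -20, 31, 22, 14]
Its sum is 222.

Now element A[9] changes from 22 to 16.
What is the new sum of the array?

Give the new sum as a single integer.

Old value at index 9: 22
New value at index 9: 16
Delta = 16 - 22 = -6
New sum = old_sum + delta = 222 + (-6) = 216

Answer: 216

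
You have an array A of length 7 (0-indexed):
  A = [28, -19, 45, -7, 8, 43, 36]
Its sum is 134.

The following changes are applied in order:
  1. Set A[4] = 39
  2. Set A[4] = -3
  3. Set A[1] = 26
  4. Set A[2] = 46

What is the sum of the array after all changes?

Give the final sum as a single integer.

Answer: 169

Derivation:
Initial sum: 134
Change 1: A[4] 8 -> 39, delta = 31, sum = 165
Change 2: A[4] 39 -> -3, delta = -42, sum = 123
Change 3: A[1] -19 -> 26, delta = 45, sum = 168
Change 4: A[2] 45 -> 46, delta = 1, sum = 169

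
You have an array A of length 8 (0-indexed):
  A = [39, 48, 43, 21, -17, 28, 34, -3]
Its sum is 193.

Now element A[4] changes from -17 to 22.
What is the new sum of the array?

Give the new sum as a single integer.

Answer: 232

Derivation:
Old value at index 4: -17
New value at index 4: 22
Delta = 22 - -17 = 39
New sum = old_sum + delta = 193 + (39) = 232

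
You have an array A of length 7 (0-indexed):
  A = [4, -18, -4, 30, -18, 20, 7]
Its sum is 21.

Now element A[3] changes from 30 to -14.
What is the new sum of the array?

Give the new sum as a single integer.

Old value at index 3: 30
New value at index 3: -14
Delta = -14 - 30 = -44
New sum = old_sum + delta = 21 + (-44) = -23

Answer: -23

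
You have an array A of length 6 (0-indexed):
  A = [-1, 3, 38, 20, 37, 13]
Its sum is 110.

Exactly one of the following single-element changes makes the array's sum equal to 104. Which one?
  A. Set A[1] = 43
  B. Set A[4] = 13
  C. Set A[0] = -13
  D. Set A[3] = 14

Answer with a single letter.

Option A: A[1] 3->43, delta=40, new_sum=110+(40)=150
Option B: A[4] 37->13, delta=-24, new_sum=110+(-24)=86
Option C: A[0] -1->-13, delta=-12, new_sum=110+(-12)=98
Option D: A[3] 20->14, delta=-6, new_sum=110+(-6)=104 <-- matches target

Answer: D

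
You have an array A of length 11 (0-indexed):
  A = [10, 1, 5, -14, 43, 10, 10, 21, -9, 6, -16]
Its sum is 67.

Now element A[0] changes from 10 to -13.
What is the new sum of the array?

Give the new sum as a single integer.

Old value at index 0: 10
New value at index 0: -13
Delta = -13 - 10 = -23
New sum = old_sum + delta = 67 + (-23) = 44

Answer: 44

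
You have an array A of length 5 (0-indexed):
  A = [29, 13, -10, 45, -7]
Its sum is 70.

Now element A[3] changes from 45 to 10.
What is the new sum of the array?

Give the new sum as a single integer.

Answer: 35

Derivation:
Old value at index 3: 45
New value at index 3: 10
Delta = 10 - 45 = -35
New sum = old_sum + delta = 70 + (-35) = 35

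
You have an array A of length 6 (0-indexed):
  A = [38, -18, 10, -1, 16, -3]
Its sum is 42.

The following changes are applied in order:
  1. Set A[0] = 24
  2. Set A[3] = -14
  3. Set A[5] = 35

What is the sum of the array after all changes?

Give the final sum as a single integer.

Answer: 53

Derivation:
Initial sum: 42
Change 1: A[0] 38 -> 24, delta = -14, sum = 28
Change 2: A[3] -1 -> -14, delta = -13, sum = 15
Change 3: A[5] -3 -> 35, delta = 38, sum = 53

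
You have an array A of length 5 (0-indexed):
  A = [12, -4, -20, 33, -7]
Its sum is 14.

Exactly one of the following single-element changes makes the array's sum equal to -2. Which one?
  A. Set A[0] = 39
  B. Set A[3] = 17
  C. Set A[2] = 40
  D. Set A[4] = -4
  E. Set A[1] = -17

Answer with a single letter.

Answer: B

Derivation:
Option A: A[0] 12->39, delta=27, new_sum=14+(27)=41
Option B: A[3] 33->17, delta=-16, new_sum=14+(-16)=-2 <-- matches target
Option C: A[2] -20->40, delta=60, new_sum=14+(60)=74
Option D: A[4] -7->-4, delta=3, new_sum=14+(3)=17
Option E: A[1] -4->-17, delta=-13, new_sum=14+(-13)=1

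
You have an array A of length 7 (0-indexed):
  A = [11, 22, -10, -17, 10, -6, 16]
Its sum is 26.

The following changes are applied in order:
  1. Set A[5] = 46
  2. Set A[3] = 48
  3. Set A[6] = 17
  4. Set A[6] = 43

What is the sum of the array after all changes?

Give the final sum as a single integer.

Initial sum: 26
Change 1: A[5] -6 -> 46, delta = 52, sum = 78
Change 2: A[3] -17 -> 48, delta = 65, sum = 143
Change 3: A[6] 16 -> 17, delta = 1, sum = 144
Change 4: A[6] 17 -> 43, delta = 26, sum = 170

Answer: 170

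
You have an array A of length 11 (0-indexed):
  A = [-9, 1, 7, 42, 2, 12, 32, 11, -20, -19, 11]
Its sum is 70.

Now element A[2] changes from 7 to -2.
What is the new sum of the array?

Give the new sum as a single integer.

Old value at index 2: 7
New value at index 2: -2
Delta = -2 - 7 = -9
New sum = old_sum + delta = 70 + (-9) = 61

Answer: 61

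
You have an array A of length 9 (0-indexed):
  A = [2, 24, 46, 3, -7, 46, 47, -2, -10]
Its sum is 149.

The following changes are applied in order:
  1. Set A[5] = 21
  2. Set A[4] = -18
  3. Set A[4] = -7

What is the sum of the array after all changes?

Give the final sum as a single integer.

Answer: 124

Derivation:
Initial sum: 149
Change 1: A[5] 46 -> 21, delta = -25, sum = 124
Change 2: A[4] -7 -> -18, delta = -11, sum = 113
Change 3: A[4] -18 -> -7, delta = 11, sum = 124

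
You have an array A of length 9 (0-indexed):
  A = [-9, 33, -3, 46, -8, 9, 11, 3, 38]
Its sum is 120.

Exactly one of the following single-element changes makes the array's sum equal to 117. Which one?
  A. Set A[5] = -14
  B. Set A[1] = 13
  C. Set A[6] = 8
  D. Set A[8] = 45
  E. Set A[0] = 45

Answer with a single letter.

Option A: A[5] 9->-14, delta=-23, new_sum=120+(-23)=97
Option B: A[1] 33->13, delta=-20, new_sum=120+(-20)=100
Option C: A[6] 11->8, delta=-3, new_sum=120+(-3)=117 <-- matches target
Option D: A[8] 38->45, delta=7, new_sum=120+(7)=127
Option E: A[0] -9->45, delta=54, new_sum=120+(54)=174

Answer: C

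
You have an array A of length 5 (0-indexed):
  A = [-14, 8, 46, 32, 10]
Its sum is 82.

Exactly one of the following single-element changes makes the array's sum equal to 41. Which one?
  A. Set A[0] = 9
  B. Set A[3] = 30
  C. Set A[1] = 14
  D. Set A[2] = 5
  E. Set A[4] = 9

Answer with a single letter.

Answer: D

Derivation:
Option A: A[0] -14->9, delta=23, new_sum=82+(23)=105
Option B: A[3] 32->30, delta=-2, new_sum=82+(-2)=80
Option C: A[1] 8->14, delta=6, new_sum=82+(6)=88
Option D: A[2] 46->5, delta=-41, new_sum=82+(-41)=41 <-- matches target
Option E: A[4] 10->9, delta=-1, new_sum=82+(-1)=81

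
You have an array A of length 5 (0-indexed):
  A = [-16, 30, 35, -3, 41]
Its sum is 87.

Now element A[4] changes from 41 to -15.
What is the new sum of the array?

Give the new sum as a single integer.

Old value at index 4: 41
New value at index 4: -15
Delta = -15 - 41 = -56
New sum = old_sum + delta = 87 + (-56) = 31

Answer: 31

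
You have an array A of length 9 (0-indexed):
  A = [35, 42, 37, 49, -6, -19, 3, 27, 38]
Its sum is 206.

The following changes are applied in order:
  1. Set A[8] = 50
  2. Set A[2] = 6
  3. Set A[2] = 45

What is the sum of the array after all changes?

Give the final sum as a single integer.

Answer: 226

Derivation:
Initial sum: 206
Change 1: A[8] 38 -> 50, delta = 12, sum = 218
Change 2: A[2] 37 -> 6, delta = -31, sum = 187
Change 3: A[2] 6 -> 45, delta = 39, sum = 226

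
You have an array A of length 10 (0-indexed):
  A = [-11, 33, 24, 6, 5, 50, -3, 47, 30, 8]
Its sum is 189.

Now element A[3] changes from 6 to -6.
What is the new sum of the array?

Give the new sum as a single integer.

Answer: 177

Derivation:
Old value at index 3: 6
New value at index 3: -6
Delta = -6 - 6 = -12
New sum = old_sum + delta = 189 + (-12) = 177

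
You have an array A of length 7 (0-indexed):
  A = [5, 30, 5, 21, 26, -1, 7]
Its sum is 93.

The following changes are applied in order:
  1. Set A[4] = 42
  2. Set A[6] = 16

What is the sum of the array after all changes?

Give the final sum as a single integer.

Answer: 118

Derivation:
Initial sum: 93
Change 1: A[4] 26 -> 42, delta = 16, sum = 109
Change 2: A[6] 7 -> 16, delta = 9, sum = 118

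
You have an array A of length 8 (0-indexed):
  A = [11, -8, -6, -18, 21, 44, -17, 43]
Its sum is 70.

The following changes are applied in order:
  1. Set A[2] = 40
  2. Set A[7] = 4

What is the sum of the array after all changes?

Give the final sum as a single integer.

Answer: 77

Derivation:
Initial sum: 70
Change 1: A[2] -6 -> 40, delta = 46, sum = 116
Change 2: A[7] 43 -> 4, delta = -39, sum = 77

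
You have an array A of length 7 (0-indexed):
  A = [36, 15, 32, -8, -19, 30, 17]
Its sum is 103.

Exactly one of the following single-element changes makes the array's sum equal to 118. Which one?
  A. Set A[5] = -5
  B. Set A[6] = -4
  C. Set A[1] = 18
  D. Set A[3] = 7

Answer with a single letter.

Answer: D

Derivation:
Option A: A[5] 30->-5, delta=-35, new_sum=103+(-35)=68
Option B: A[6] 17->-4, delta=-21, new_sum=103+(-21)=82
Option C: A[1] 15->18, delta=3, new_sum=103+(3)=106
Option D: A[3] -8->7, delta=15, new_sum=103+(15)=118 <-- matches target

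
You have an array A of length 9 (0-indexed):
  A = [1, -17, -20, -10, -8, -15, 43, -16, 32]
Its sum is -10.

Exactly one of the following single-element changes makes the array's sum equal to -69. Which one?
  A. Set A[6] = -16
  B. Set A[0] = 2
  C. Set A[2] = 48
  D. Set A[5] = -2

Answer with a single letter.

Answer: A

Derivation:
Option A: A[6] 43->-16, delta=-59, new_sum=-10+(-59)=-69 <-- matches target
Option B: A[0] 1->2, delta=1, new_sum=-10+(1)=-9
Option C: A[2] -20->48, delta=68, new_sum=-10+(68)=58
Option D: A[5] -15->-2, delta=13, new_sum=-10+(13)=3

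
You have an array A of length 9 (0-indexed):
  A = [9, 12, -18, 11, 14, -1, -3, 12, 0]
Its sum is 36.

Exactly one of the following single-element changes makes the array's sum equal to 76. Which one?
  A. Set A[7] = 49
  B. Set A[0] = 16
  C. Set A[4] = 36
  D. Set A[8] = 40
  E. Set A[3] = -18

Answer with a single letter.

Answer: D

Derivation:
Option A: A[7] 12->49, delta=37, new_sum=36+(37)=73
Option B: A[0] 9->16, delta=7, new_sum=36+(7)=43
Option C: A[4] 14->36, delta=22, new_sum=36+(22)=58
Option D: A[8] 0->40, delta=40, new_sum=36+(40)=76 <-- matches target
Option E: A[3] 11->-18, delta=-29, new_sum=36+(-29)=7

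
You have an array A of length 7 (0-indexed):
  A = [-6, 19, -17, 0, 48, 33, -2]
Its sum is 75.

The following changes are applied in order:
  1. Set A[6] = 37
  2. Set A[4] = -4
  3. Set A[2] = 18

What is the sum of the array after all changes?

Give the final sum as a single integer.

Answer: 97

Derivation:
Initial sum: 75
Change 1: A[6] -2 -> 37, delta = 39, sum = 114
Change 2: A[4] 48 -> -4, delta = -52, sum = 62
Change 3: A[2] -17 -> 18, delta = 35, sum = 97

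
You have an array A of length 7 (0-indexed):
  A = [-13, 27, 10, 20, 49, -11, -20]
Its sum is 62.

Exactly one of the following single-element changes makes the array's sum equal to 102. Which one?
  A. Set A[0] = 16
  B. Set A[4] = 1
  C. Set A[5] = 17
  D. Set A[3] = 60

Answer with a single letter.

Answer: D

Derivation:
Option A: A[0] -13->16, delta=29, new_sum=62+(29)=91
Option B: A[4] 49->1, delta=-48, new_sum=62+(-48)=14
Option C: A[5] -11->17, delta=28, new_sum=62+(28)=90
Option D: A[3] 20->60, delta=40, new_sum=62+(40)=102 <-- matches target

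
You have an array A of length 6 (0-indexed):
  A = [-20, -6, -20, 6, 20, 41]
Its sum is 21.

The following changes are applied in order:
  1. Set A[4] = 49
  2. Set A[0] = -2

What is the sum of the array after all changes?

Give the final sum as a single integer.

Initial sum: 21
Change 1: A[4] 20 -> 49, delta = 29, sum = 50
Change 2: A[0] -20 -> -2, delta = 18, sum = 68

Answer: 68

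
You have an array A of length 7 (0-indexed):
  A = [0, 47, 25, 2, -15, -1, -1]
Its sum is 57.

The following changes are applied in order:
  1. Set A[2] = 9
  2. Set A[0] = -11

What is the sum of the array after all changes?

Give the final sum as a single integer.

Initial sum: 57
Change 1: A[2] 25 -> 9, delta = -16, sum = 41
Change 2: A[0] 0 -> -11, delta = -11, sum = 30

Answer: 30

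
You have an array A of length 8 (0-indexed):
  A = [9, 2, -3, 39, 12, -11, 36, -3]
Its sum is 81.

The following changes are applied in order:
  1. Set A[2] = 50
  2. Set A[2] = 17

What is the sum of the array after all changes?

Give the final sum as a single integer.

Answer: 101

Derivation:
Initial sum: 81
Change 1: A[2] -3 -> 50, delta = 53, sum = 134
Change 2: A[2] 50 -> 17, delta = -33, sum = 101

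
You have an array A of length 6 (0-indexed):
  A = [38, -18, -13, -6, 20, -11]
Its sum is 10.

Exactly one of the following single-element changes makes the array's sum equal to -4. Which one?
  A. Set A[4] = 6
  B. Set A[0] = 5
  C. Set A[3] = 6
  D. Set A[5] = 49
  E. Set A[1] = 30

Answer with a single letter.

Option A: A[4] 20->6, delta=-14, new_sum=10+(-14)=-4 <-- matches target
Option B: A[0] 38->5, delta=-33, new_sum=10+(-33)=-23
Option C: A[3] -6->6, delta=12, new_sum=10+(12)=22
Option D: A[5] -11->49, delta=60, new_sum=10+(60)=70
Option E: A[1] -18->30, delta=48, new_sum=10+(48)=58

Answer: A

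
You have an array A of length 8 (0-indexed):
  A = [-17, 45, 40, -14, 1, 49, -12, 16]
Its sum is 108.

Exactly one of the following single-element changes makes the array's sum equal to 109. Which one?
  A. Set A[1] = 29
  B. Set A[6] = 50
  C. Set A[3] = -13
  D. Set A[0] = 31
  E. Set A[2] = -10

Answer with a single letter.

Option A: A[1] 45->29, delta=-16, new_sum=108+(-16)=92
Option B: A[6] -12->50, delta=62, new_sum=108+(62)=170
Option C: A[3] -14->-13, delta=1, new_sum=108+(1)=109 <-- matches target
Option D: A[0] -17->31, delta=48, new_sum=108+(48)=156
Option E: A[2] 40->-10, delta=-50, new_sum=108+(-50)=58

Answer: C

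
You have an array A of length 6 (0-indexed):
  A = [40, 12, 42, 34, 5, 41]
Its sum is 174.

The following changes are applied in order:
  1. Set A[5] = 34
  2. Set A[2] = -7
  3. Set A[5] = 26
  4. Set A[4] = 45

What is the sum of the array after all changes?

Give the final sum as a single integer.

Initial sum: 174
Change 1: A[5] 41 -> 34, delta = -7, sum = 167
Change 2: A[2] 42 -> -7, delta = -49, sum = 118
Change 3: A[5] 34 -> 26, delta = -8, sum = 110
Change 4: A[4] 5 -> 45, delta = 40, sum = 150

Answer: 150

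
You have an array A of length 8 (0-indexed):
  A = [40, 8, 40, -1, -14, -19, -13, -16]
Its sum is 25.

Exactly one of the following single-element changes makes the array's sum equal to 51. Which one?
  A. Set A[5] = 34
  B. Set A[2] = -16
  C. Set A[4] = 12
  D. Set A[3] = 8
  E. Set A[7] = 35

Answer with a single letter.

Answer: C

Derivation:
Option A: A[5] -19->34, delta=53, new_sum=25+(53)=78
Option B: A[2] 40->-16, delta=-56, new_sum=25+(-56)=-31
Option C: A[4] -14->12, delta=26, new_sum=25+(26)=51 <-- matches target
Option D: A[3] -1->8, delta=9, new_sum=25+(9)=34
Option E: A[7] -16->35, delta=51, new_sum=25+(51)=76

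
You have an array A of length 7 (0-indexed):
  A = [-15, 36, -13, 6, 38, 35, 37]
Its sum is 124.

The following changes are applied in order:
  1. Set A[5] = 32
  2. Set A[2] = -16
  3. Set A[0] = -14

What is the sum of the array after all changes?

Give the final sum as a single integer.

Initial sum: 124
Change 1: A[5] 35 -> 32, delta = -3, sum = 121
Change 2: A[2] -13 -> -16, delta = -3, sum = 118
Change 3: A[0] -15 -> -14, delta = 1, sum = 119

Answer: 119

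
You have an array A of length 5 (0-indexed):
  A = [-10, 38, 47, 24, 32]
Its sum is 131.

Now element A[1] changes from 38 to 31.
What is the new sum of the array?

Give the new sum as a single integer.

Answer: 124

Derivation:
Old value at index 1: 38
New value at index 1: 31
Delta = 31 - 38 = -7
New sum = old_sum + delta = 131 + (-7) = 124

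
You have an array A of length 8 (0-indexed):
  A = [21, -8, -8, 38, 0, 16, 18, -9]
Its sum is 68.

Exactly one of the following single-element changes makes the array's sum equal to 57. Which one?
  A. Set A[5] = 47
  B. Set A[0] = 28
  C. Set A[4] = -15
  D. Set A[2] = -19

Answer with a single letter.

Answer: D

Derivation:
Option A: A[5] 16->47, delta=31, new_sum=68+(31)=99
Option B: A[0] 21->28, delta=7, new_sum=68+(7)=75
Option C: A[4] 0->-15, delta=-15, new_sum=68+(-15)=53
Option D: A[2] -8->-19, delta=-11, new_sum=68+(-11)=57 <-- matches target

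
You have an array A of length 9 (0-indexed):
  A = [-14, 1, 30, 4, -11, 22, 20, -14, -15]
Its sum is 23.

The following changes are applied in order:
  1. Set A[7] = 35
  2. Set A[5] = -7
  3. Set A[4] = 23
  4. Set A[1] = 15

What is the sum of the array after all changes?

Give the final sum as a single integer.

Answer: 91

Derivation:
Initial sum: 23
Change 1: A[7] -14 -> 35, delta = 49, sum = 72
Change 2: A[5] 22 -> -7, delta = -29, sum = 43
Change 3: A[4] -11 -> 23, delta = 34, sum = 77
Change 4: A[1] 1 -> 15, delta = 14, sum = 91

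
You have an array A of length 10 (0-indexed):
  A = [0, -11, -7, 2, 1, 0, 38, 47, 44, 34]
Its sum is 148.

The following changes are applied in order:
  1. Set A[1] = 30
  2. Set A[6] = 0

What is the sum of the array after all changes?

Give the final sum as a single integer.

Initial sum: 148
Change 1: A[1] -11 -> 30, delta = 41, sum = 189
Change 2: A[6] 38 -> 0, delta = -38, sum = 151

Answer: 151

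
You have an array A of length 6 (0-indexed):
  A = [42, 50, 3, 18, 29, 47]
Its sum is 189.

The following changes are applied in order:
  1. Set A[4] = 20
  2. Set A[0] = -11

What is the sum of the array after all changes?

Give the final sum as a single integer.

Answer: 127

Derivation:
Initial sum: 189
Change 1: A[4] 29 -> 20, delta = -9, sum = 180
Change 2: A[0] 42 -> -11, delta = -53, sum = 127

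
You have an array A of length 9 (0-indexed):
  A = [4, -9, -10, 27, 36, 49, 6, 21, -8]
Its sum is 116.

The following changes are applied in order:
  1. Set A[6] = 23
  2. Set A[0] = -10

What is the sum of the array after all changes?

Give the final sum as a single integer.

Answer: 119

Derivation:
Initial sum: 116
Change 1: A[6] 6 -> 23, delta = 17, sum = 133
Change 2: A[0] 4 -> -10, delta = -14, sum = 119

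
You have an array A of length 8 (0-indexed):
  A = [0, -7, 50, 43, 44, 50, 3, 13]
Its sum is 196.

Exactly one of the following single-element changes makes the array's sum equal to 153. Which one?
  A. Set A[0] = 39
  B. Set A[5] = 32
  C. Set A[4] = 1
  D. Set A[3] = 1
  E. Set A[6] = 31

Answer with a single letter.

Answer: C

Derivation:
Option A: A[0] 0->39, delta=39, new_sum=196+(39)=235
Option B: A[5] 50->32, delta=-18, new_sum=196+(-18)=178
Option C: A[4] 44->1, delta=-43, new_sum=196+(-43)=153 <-- matches target
Option D: A[3] 43->1, delta=-42, new_sum=196+(-42)=154
Option E: A[6] 3->31, delta=28, new_sum=196+(28)=224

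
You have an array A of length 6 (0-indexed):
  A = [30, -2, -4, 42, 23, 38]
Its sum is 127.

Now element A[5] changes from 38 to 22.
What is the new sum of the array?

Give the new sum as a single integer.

Answer: 111

Derivation:
Old value at index 5: 38
New value at index 5: 22
Delta = 22 - 38 = -16
New sum = old_sum + delta = 127 + (-16) = 111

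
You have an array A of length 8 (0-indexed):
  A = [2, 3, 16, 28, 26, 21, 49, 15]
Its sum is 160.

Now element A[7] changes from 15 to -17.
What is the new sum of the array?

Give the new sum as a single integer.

Old value at index 7: 15
New value at index 7: -17
Delta = -17 - 15 = -32
New sum = old_sum + delta = 160 + (-32) = 128

Answer: 128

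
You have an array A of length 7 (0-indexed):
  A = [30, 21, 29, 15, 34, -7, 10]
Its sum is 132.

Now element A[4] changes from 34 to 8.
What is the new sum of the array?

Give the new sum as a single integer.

Answer: 106

Derivation:
Old value at index 4: 34
New value at index 4: 8
Delta = 8 - 34 = -26
New sum = old_sum + delta = 132 + (-26) = 106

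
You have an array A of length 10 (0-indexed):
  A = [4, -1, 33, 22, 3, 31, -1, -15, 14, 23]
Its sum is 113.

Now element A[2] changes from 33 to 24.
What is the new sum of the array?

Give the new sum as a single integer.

Answer: 104

Derivation:
Old value at index 2: 33
New value at index 2: 24
Delta = 24 - 33 = -9
New sum = old_sum + delta = 113 + (-9) = 104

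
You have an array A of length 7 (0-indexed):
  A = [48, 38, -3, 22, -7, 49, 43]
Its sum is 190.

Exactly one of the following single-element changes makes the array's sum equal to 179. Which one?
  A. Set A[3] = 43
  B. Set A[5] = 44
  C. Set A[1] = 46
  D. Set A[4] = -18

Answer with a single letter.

Option A: A[3] 22->43, delta=21, new_sum=190+(21)=211
Option B: A[5] 49->44, delta=-5, new_sum=190+(-5)=185
Option C: A[1] 38->46, delta=8, new_sum=190+(8)=198
Option D: A[4] -7->-18, delta=-11, new_sum=190+(-11)=179 <-- matches target

Answer: D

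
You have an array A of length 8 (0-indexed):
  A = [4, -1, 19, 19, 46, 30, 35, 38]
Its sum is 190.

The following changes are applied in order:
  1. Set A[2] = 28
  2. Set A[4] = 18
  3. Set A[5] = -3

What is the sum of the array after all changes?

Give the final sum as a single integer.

Answer: 138

Derivation:
Initial sum: 190
Change 1: A[2] 19 -> 28, delta = 9, sum = 199
Change 2: A[4] 46 -> 18, delta = -28, sum = 171
Change 3: A[5] 30 -> -3, delta = -33, sum = 138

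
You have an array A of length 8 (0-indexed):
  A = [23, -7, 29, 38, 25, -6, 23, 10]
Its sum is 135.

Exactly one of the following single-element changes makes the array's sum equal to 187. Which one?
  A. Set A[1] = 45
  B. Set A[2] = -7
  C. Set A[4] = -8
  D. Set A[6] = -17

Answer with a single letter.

Answer: A

Derivation:
Option A: A[1] -7->45, delta=52, new_sum=135+(52)=187 <-- matches target
Option B: A[2] 29->-7, delta=-36, new_sum=135+(-36)=99
Option C: A[4] 25->-8, delta=-33, new_sum=135+(-33)=102
Option D: A[6] 23->-17, delta=-40, new_sum=135+(-40)=95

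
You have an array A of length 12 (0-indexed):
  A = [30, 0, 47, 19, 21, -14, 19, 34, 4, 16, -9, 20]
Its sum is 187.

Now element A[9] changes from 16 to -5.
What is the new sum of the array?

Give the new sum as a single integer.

Answer: 166

Derivation:
Old value at index 9: 16
New value at index 9: -5
Delta = -5 - 16 = -21
New sum = old_sum + delta = 187 + (-21) = 166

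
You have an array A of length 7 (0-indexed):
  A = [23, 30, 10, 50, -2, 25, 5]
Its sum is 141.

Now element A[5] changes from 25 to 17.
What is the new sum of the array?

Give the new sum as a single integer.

Old value at index 5: 25
New value at index 5: 17
Delta = 17 - 25 = -8
New sum = old_sum + delta = 141 + (-8) = 133

Answer: 133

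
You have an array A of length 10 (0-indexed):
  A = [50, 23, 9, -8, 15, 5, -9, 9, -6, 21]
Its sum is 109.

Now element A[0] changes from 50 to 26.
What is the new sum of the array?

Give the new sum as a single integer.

Answer: 85

Derivation:
Old value at index 0: 50
New value at index 0: 26
Delta = 26 - 50 = -24
New sum = old_sum + delta = 109 + (-24) = 85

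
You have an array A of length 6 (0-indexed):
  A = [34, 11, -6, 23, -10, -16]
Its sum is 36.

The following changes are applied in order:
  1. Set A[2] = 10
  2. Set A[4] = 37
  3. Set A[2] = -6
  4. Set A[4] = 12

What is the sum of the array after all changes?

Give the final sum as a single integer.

Answer: 58

Derivation:
Initial sum: 36
Change 1: A[2] -6 -> 10, delta = 16, sum = 52
Change 2: A[4] -10 -> 37, delta = 47, sum = 99
Change 3: A[2] 10 -> -6, delta = -16, sum = 83
Change 4: A[4] 37 -> 12, delta = -25, sum = 58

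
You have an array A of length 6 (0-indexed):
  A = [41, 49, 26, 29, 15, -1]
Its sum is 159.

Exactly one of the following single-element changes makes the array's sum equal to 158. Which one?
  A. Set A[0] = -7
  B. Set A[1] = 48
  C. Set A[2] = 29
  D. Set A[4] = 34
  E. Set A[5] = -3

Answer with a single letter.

Answer: B

Derivation:
Option A: A[0] 41->-7, delta=-48, new_sum=159+(-48)=111
Option B: A[1] 49->48, delta=-1, new_sum=159+(-1)=158 <-- matches target
Option C: A[2] 26->29, delta=3, new_sum=159+(3)=162
Option D: A[4] 15->34, delta=19, new_sum=159+(19)=178
Option E: A[5] -1->-3, delta=-2, new_sum=159+(-2)=157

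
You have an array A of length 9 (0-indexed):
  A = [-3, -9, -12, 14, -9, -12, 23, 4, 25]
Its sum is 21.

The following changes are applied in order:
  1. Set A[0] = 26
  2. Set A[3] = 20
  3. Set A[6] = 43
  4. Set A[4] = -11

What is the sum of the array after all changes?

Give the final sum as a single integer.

Answer: 74

Derivation:
Initial sum: 21
Change 1: A[0] -3 -> 26, delta = 29, sum = 50
Change 2: A[3] 14 -> 20, delta = 6, sum = 56
Change 3: A[6] 23 -> 43, delta = 20, sum = 76
Change 4: A[4] -9 -> -11, delta = -2, sum = 74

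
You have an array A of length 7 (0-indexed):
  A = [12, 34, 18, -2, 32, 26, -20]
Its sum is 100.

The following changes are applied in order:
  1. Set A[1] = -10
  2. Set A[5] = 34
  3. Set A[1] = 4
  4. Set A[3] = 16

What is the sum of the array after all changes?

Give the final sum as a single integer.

Initial sum: 100
Change 1: A[1] 34 -> -10, delta = -44, sum = 56
Change 2: A[5] 26 -> 34, delta = 8, sum = 64
Change 3: A[1] -10 -> 4, delta = 14, sum = 78
Change 4: A[3] -2 -> 16, delta = 18, sum = 96

Answer: 96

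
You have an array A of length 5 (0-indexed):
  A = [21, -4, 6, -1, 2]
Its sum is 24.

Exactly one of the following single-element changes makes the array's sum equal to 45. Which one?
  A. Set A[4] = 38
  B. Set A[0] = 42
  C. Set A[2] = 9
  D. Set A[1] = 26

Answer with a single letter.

Option A: A[4] 2->38, delta=36, new_sum=24+(36)=60
Option B: A[0] 21->42, delta=21, new_sum=24+(21)=45 <-- matches target
Option C: A[2] 6->9, delta=3, new_sum=24+(3)=27
Option D: A[1] -4->26, delta=30, new_sum=24+(30)=54

Answer: B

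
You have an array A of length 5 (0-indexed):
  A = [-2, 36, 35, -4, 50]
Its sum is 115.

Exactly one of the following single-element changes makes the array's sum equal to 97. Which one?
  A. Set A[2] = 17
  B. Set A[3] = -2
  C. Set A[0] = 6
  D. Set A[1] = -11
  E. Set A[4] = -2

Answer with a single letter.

Answer: A

Derivation:
Option A: A[2] 35->17, delta=-18, new_sum=115+(-18)=97 <-- matches target
Option B: A[3] -4->-2, delta=2, new_sum=115+(2)=117
Option C: A[0] -2->6, delta=8, new_sum=115+(8)=123
Option D: A[1] 36->-11, delta=-47, new_sum=115+(-47)=68
Option E: A[4] 50->-2, delta=-52, new_sum=115+(-52)=63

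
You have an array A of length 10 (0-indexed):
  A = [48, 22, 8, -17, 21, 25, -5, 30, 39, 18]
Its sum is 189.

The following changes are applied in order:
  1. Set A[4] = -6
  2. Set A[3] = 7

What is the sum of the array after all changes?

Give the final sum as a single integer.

Initial sum: 189
Change 1: A[4] 21 -> -6, delta = -27, sum = 162
Change 2: A[3] -17 -> 7, delta = 24, sum = 186

Answer: 186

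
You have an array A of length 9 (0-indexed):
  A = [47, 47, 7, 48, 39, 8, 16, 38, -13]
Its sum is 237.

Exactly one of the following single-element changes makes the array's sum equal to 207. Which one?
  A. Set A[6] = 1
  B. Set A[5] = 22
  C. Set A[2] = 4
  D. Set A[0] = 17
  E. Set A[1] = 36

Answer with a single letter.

Answer: D

Derivation:
Option A: A[6] 16->1, delta=-15, new_sum=237+(-15)=222
Option B: A[5] 8->22, delta=14, new_sum=237+(14)=251
Option C: A[2] 7->4, delta=-3, new_sum=237+(-3)=234
Option D: A[0] 47->17, delta=-30, new_sum=237+(-30)=207 <-- matches target
Option E: A[1] 47->36, delta=-11, new_sum=237+(-11)=226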